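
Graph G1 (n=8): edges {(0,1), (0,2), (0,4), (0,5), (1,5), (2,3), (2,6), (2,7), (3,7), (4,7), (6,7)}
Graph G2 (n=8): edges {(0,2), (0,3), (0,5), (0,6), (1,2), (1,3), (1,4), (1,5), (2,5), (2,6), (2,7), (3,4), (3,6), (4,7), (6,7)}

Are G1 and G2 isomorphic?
No, not isomorphic

The graphs are NOT isomorphic.

Counting triangles (3-cliques): G1 has 3, G2 has 6.
Triangle count is an isomorphism invariant, so differing triangle counts rule out isomorphism.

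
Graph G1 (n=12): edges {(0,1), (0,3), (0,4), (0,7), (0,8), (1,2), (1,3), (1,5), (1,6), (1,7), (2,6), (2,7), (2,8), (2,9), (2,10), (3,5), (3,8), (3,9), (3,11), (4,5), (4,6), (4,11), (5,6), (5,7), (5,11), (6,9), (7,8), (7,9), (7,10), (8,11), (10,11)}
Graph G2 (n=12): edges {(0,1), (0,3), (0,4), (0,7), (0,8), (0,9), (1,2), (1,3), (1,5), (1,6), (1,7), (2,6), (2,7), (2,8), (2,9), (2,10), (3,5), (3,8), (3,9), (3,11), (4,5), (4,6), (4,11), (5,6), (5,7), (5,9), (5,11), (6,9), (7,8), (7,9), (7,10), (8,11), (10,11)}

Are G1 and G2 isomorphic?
No, not isomorphic

The graphs are NOT isomorphic.

Counting edges: G1 has 31 edge(s); G2 has 33 edge(s).
Edge count is an isomorphism invariant (a bijection on vertices induces a bijection on edges), so differing edge counts rule out isomorphism.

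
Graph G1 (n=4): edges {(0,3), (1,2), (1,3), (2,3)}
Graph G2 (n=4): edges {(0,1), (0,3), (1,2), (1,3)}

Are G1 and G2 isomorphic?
Yes, isomorphic

The graphs are isomorphic.
One valid mapping φ: V(G1) → V(G2): 0→2, 1→0, 2→3, 3→1

Verify φ preserves adjacency — for each edge of G1, its image is an edge of G2:
  (0,3) → (φ(0),φ(3)) = (1,2) ∈ E(G2) ✓
  (1,2) → (φ(1),φ(2)) = (0,3) ∈ E(G2) ✓
  (1,3) → (φ(1),φ(3)) = (0,1) ∈ E(G2) ✓
  (2,3) → (φ(2),φ(3)) = (1,3) ∈ E(G2) ✓
All 4 edges of G1 map to edges of G2, and |E(G1)| = |E(G2)| = 4, so φ is a bijection on edges as well as vertices. Hence G1 ≅ G2.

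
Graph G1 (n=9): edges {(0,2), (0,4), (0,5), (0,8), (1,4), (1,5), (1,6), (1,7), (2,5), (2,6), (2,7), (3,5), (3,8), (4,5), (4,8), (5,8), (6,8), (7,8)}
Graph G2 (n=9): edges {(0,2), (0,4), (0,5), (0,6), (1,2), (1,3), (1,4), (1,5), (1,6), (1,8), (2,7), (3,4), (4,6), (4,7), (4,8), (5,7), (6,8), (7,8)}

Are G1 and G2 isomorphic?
Yes, isomorphic

The graphs are isomorphic.
One valid mapping φ: V(G1) → V(G2): 0→8, 1→0, 2→7, 3→3, 4→6, 5→4, 6→2, 7→5, 8→1

Verify φ preserves adjacency — for each edge of G1, its image is an edge of G2:
  (0,2) → (φ(0),φ(2)) = (7,8) ∈ E(G2) ✓
  (0,4) → (φ(0),φ(4)) = (6,8) ∈ E(G2) ✓
  (0,5) → (φ(0),φ(5)) = (4,8) ∈ E(G2) ✓
  (0,8) → (φ(0),φ(8)) = (1,8) ∈ E(G2) ✓
  (1,4) → (φ(1),φ(4)) = (0,6) ∈ E(G2) ✓
  (1,5) → (φ(1),φ(5)) = (0,4) ∈ E(G2) ✓
  (1,6) → (φ(1),φ(6)) = (0,2) ∈ E(G2) ✓
  (1,7) → (φ(1),φ(7)) = (0,5) ∈ E(G2) ✓
  (2,5) → (φ(2),φ(5)) = (4,7) ∈ E(G2) ✓
  (2,6) → (φ(2),φ(6)) = (2,7) ∈ E(G2) ✓
  (2,7) → (φ(2),φ(7)) = (5,7) ∈ E(G2) ✓
  (3,5) → (φ(3),φ(5)) = (3,4) ∈ E(G2) ✓
  (3,8) → (φ(3),φ(8)) = (1,3) ∈ E(G2) ✓
  (4,5) → (φ(4),φ(5)) = (4,6) ∈ E(G2) ✓
  (4,8) → (φ(4),φ(8)) = (1,6) ∈ E(G2) ✓
  (5,8) → (φ(5),φ(8)) = (1,4) ∈ E(G2) ✓
  (6,8) → (φ(6),φ(8)) = (1,2) ∈ E(G2) ✓
  (7,8) → (φ(7),φ(8)) = (1,5) ∈ E(G2) ✓
All 18 edges of G1 map to edges of G2, and |E(G1)| = |E(G2)| = 18, so φ is a bijection on edges as well as vertices. Hence G1 ≅ G2.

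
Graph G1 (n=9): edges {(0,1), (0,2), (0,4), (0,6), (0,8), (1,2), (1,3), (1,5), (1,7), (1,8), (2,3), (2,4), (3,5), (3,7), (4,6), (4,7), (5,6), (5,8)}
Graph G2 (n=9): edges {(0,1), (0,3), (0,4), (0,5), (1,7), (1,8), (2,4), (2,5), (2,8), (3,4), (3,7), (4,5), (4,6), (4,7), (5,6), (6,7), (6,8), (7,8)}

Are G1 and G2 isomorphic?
Yes, isomorphic

The graphs are isomorphic.
One valid mapping φ: V(G1) → V(G2): 0→7, 1→4, 2→6, 3→5, 4→8, 5→0, 6→1, 7→2, 8→3

Verify φ preserves adjacency — for each edge of G1, its image is an edge of G2:
  (0,1) → (φ(0),φ(1)) = (4,7) ∈ E(G2) ✓
  (0,2) → (φ(0),φ(2)) = (6,7) ∈ E(G2) ✓
  (0,4) → (φ(0),φ(4)) = (7,8) ∈ E(G2) ✓
  (0,6) → (φ(0),φ(6)) = (1,7) ∈ E(G2) ✓
  (0,8) → (φ(0),φ(8)) = (3,7) ∈ E(G2) ✓
  (1,2) → (φ(1),φ(2)) = (4,6) ∈ E(G2) ✓
  (1,3) → (φ(1),φ(3)) = (4,5) ∈ E(G2) ✓
  (1,5) → (φ(1),φ(5)) = (0,4) ∈ E(G2) ✓
  (1,7) → (φ(1),φ(7)) = (2,4) ∈ E(G2) ✓
  (1,8) → (φ(1),φ(8)) = (3,4) ∈ E(G2) ✓
  (2,3) → (φ(2),φ(3)) = (5,6) ∈ E(G2) ✓
  (2,4) → (φ(2),φ(4)) = (6,8) ∈ E(G2) ✓
  (3,5) → (φ(3),φ(5)) = (0,5) ∈ E(G2) ✓
  (3,7) → (φ(3),φ(7)) = (2,5) ∈ E(G2) ✓
  (4,6) → (φ(4),φ(6)) = (1,8) ∈ E(G2) ✓
  (4,7) → (φ(4),φ(7)) = (2,8) ∈ E(G2) ✓
  (5,6) → (φ(5),φ(6)) = (0,1) ∈ E(G2) ✓
  (5,8) → (φ(5),φ(8)) = (0,3) ∈ E(G2) ✓
All 18 edges of G1 map to edges of G2, and |E(G1)| = |E(G2)| = 18, so φ is a bijection on edges as well as vertices. Hence G1 ≅ G2.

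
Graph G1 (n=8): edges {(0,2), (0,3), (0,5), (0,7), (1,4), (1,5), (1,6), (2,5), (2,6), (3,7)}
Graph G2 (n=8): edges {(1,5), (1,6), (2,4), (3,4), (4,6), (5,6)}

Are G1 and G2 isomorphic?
No, not isomorphic

The graphs are NOT isomorphic.

Connected components of G1: 1 component(s) with vertex sets [[0, 1, 2, 3, 4, 5, 6, 7]], sizes [8].
Connected components of G2: 3 component(s) with vertex sets [[0], [7], [1, 2, 3, 4, 5, 6]], sizes [1, 1, 6].
The number of connected components (and the multiset of component sizes) is an isomorphism invariant — an isomorphism maps each component of G1 bijectively onto a component of G2. Since G1 has 1 component(s) and G2 has 3, they cannot be isomorphic.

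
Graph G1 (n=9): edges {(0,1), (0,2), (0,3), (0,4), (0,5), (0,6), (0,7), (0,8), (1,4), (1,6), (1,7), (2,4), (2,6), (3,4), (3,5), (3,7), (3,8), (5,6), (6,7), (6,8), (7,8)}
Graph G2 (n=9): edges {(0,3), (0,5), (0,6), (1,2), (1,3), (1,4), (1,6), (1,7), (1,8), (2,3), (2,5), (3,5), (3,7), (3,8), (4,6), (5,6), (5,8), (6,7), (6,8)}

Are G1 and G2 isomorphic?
No, not isomorphic

The graphs are NOT isomorphic.

Degrees in G1: deg(0)=8, deg(1)=4, deg(2)=3, deg(3)=5, deg(4)=4, deg(5)=3, deg(6)=6, deg(7)=5, deg(8)=4.
Sorted degree sequence of G1: [8, 6, 5, 5, 4, 4, 4, 3, 3].
Degrees in G2: deg(0)=3, deg(1)=6, deg(2)=3, deg(3)=6, deg(4)=2, deg(5)=5, deg(6)=6, deg(7)=3, deg(8)=4.
Sorted degree sequence of G2: [6, 6, 6, 5, 4, 3, 3, 3, 2].
The (sorted) degree sequence is an isomorphism invariant, so since G1 and G2 have different degree sequences they cannot be isomorphic.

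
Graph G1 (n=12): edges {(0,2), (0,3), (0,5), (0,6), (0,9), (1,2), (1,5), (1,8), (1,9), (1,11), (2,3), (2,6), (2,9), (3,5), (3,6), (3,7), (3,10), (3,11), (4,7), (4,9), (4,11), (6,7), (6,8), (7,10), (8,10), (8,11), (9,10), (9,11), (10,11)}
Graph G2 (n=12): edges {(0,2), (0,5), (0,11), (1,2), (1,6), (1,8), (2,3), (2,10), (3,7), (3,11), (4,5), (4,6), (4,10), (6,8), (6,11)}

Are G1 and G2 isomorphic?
No, not isomorphic

The graphs are NOT isomorphic.

Connected components of G1: 1 component(s) with vertex sets [[0, 1, 2, 3, 4, 5, 6, 7, 8, 9, 10, 11]], sizes [12].
Connected components of G2: 2 component(s) with vertex sets [[9], [0, 1, 2, 3, 4, 5, 6, 7, 8, 10, 11]], sizes [1, 11].
The number of connected components (and the multiset of component sizes) is an isomorphism invariant — an isomorphism maps each component of G1 bijectively onto a component of G2. Since G1 has 1 component(s) and G2 has 2, they cannot be isomorphic.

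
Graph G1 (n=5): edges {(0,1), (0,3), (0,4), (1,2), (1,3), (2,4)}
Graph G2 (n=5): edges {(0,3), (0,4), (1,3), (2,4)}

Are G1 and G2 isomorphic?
No, not isomorphic

The graphs are NOT isomorphic.

Counting edges: G1 has 6 edge(s); G2 has 4 edge(s).
Edge count is an isomorphism invariant (a bijection on vertices induces a bijection on edges), so differing edge counts rule out isomorphism.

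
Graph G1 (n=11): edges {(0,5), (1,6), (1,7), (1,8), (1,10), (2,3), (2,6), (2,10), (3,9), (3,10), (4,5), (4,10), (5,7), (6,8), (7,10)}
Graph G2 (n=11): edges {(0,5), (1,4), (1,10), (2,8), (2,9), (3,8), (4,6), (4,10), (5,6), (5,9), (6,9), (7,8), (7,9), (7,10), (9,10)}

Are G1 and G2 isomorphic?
Yes, isomorphic

The graphs are isomorphic.
One valid mapping φ: V(G1) → V(G2): 0→3, 1→10, 2→6, 3→5, 4→2, 5→8, 6→4, 7→7, 8→1, 9→0, 10→9

Verify φ preserves adjacency — for each edge of G1, its image is an edge of G2:
  (0,5) → (φ(0),φ(5)) = (3,8) ∈ E(G2) ✓
  (1,6) → (φ(1),φ(6)) = (4,10) ∈ E(G2) ✓
  (1,7) → (φ(1),φ(7)) = (7,10) ∈ E(G2) ✓
  (1,8) → (φ(1),φ(8)) = (1,10) ∈ E(G2) ✓
  (1,10) → (φ(1),φ(10)) = (9,10) ∈ E(G2) ✓
  (2,3) → (φ(2),φ(3)) = (5,6) ∈ E(G2) ✓
  (2,6) → (φ(2),φ(6)) = (4,6) ∈ E(G2) ✓
  (2,10) → (φ(2),φ(10)) = (6,9) ∈ E(G2) ✓
  (3,9) → (φ(3),φ(9)) = (0,5) ∈ E(G2) ✓
  (3,10) → (φ(3),φ(10)) = (5,9) ∈ E(G2) ✓
  (4,5) → (φ(4),φ(5)) = (2,8) ∈ E(G2) ✓
  (4,10) → (φ(4),φ(10)) = (2,9) ∈ E(G2) ✓
  (5,7) → (φ(5),φ(7)) = (7,8) ∈ E(G2) ✓
  (6,8) → (φ(6),φ(8)) = (1,4) ∈ E(G2) ✓
  (7,10) → (φ(7),φ(10)) = (7,9) ∈ E(G2) ✓
All 15 edges of G1 map to edges of G2, and |E(G1)| = |E(G2)| = 15, so φ is a bijection on edges as well as vertices. Hence G1 ≅ G2.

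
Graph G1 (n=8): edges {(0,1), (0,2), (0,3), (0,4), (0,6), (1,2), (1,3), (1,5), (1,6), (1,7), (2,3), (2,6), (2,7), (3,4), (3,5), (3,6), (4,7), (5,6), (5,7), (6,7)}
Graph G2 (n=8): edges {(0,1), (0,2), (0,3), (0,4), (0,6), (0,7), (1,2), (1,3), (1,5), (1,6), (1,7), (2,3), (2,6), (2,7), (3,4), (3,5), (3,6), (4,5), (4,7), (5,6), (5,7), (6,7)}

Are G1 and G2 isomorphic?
No, not isomorphic

The graphs are NOT isomorphic.

Counting edges: G1 has 20 edge(s); G2 has 22 edge(s).
Edge count is an isomorphism invariant (a bijection on vertices induces a bijection on edges), so differing edge counts rule out isomorphism.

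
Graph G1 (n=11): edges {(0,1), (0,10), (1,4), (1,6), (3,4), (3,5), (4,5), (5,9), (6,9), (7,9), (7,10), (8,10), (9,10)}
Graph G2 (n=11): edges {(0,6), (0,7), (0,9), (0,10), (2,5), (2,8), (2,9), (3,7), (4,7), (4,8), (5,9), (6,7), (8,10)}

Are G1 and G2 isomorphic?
Yes, isomorphic

The graphs are isomorphic.
One valid mapping φ: V(G1) → V(G2): 0→4, 1→8, 2→1, 3→5, 4→2, 5→9, 6→10, 7→6, 8→3, 9→0, 10→7

Verify φ preserves adjacency — for each edge of G1, its image is an edge of G2:
  (0,1) → (φ(0),φ(1)) = (4,8) ∈ E(G2) ✓
  (0,10) → (φ(0),φ(10)) = (4,7) ∈ E(G2) ✓
  (1,4) → (φ(1),φ(4)) = (2,8) ∈ E(G2) ✓
  (1,6) → (φ(1),φ(6)) = (8,10) ∈ E(G2) ✓
  (3,4) → (φ(3),φ(4)) = (2,5) ∈ E(G2) ✓
  (3,5) → (φ(3),φ(5)) = (5,9) ∈ E(G2) ✓
  (4,5) → (φ(4),φ(5)) = (2,9) ∈ E(G2) ✓
  (5,9) → (φ(5),φ(9)) = (0,9) ∈ E(G2) ✓
  (6,9) → (φ(6),φ(9)) = (0,10) ∈ E(G2) ✓
  (7,9) → (φ(7),φ(9)) = (0,6) ∈ E(G2) ✓
  (7,10) → (φ(7),φ(10)) = (6,7) ∈ E(G2) ✓
  (8,10) → (φ(8),φ(10)) = (3,7) ∈ E(G2) ✓
  (9,10) → (φ(9),φ(10)) = (0,7) ∈ E(G2) ✓
All 13 edges of G1 map to edges of G2, and |E(G1)| = |E(G2)| = 13, so φ is a bijection on edges as well as vertices. Hence G1 ≅ G2.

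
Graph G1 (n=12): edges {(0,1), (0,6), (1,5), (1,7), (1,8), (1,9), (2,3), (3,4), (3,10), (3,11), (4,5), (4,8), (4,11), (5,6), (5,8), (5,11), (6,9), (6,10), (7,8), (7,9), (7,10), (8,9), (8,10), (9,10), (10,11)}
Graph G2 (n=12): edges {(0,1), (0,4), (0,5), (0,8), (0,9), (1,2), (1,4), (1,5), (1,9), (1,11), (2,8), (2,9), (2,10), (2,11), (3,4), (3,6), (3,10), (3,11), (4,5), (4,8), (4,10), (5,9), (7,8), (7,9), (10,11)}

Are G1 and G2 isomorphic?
Yes, isomorphic

The graphs are isomorphic.
One valid mapping φ: V(G1) → V(G2): 0→7, 1→9, 2→6, 3→3, 4→11, 5→2, 6→8, 7→5, 8→1, 9→0, 10→4, 11→10

Verify φ preserves adjacency — for each edge of G1, its image is an edge of G2:
  (0,1) → (φ(0),φ(1)) = (7,9) ∈ E(G2) ✓
  (0,6) → (φ(0),φ(6)) = (7,8) ∈ E(G2) ✓
  (1,5) → (φ(1),φ(5)) = (2,9) ∈ E(G2) ✓
  (1,7) → (φ(1),φ(7)) = (5,9) ∈ E(G2) ✓
  (1,8) → (φ(1),φ(8)) = (1,9) ∈ E(G2) ✓
  (1,9) → (φ(1),φ(9)) = (0,9) ∈ E(G2) ✓
  (2,3) → (φ(2),φ(3)) = (3,6) ∈ E(G2) ✓
  (3,4) → (φ(3),φ(4)) = (3,11) ∈ E(G2) ✓
  (3,10) → (φ(3),φ(10)) = (3,4) ∈ E(G2) ✓
  (3,11) → (φ(3),φ(11)) = (3,10) ∈ E(G2) ✓
  (4,5) → (φ(4),φ(5)) = (2,11) ∈ E(G2) ✓
  (4,8) → (φ(4),φ(8)) = (1,11) ∈ E(G2) ✓
  (4,11) → (φ(4),φ(11)) = (10,11) ∈ E(G2) ✓
  (5,6) → (φ(5),φ(6)) = (2,8) ∈ E(G2) ✓
  (5,8) → (φ(5),φ(8)) = (1,2) ∈ E(G2) ✓
  (5,11) → (φ(5),φ(11)) = (2,10) ∈ E(G2) ✓
  (6,9) → (φ(6),φ(9)) = (0,8) ∈ E(G2) ✓
  (6,10) → (φ(6),φ(10)) = (4,8) ∈ E(G2) ✓
  (7,8) → (φ(7),φ(8)) = (1,5) ∈ E(G2) ✓
  (7,9) → (φ(7),φ(9)) = (0,5) ∈ E(G2) ✓
  (7,10) → (φ(7),φ(10)) = (4,5) ∈ E(G2) ✓
  (8,9) → (φ(8),φ(9)) = (0,1) ∈ E(G2) ✓
  (8,10) → (φ(8),φ(10)) = (1,4) ∈ E(G2) ✓
  (9,10) → (φ(9),φ(10)) = (0,4) ∈ E(G2) ✓
  (10,11) → (φ(10),φ(11)) = (4,10) ∈ E(G2) ✓
All 25 edges of G1 map to edges of G2, and |E(G1)| = |E(G2)| = 25, so φ is a bijection on edges as well as vertices. Hence G1 ≅ G2.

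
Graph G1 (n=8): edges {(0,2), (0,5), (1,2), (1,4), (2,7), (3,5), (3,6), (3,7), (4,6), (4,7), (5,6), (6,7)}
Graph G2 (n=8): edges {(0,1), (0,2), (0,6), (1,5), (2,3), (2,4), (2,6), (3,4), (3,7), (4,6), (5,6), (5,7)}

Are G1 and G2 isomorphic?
Yes, isomorphic

The graphs are isomorphic.
One valid mapping φ: V(G1) → V(G2): 0→7, 1→1, 2→5, 3→4, 4→0, 5→3, 6→2, 7→6

Verify φ preserves adjacency — for each edge of G1, its image is an edge of G2:
  (0,2) → (φ(0),φ(2)) = (5,7) ∈ E(G2) ✓
  (0,5) → (φ(0),φ(5)) = (3,7) ∈ E(G2) ✓
  (1,2) → (φ(1),φ(2)) = (1,5) ∈ E(G2) ✓
  (1,4) → (φ(1),φ(4)) = (0,1) ∈ E(G2) ✓
  (2,7) → (φ(2),φ(7)) = (5,6) ∈ E(G2) ✓
  (3,5) → (φ(3),φ(5)) = (3,4) ∈ E(G2) ✓
  (3,6) → (φ(3),φ(6)) = (2,4) ∈ E(G2) ✓
  (3,7) → (φ(3),φ(7)) = (4,6) ∈ E(G2) ✓
  (4,6) → (φ(4),φ(6)) = (0,2) ∈ E(G2) ✓
  (4,7) → (φ(4),φ(7)) = (0,6) ∈ E(G2) ✓
  (5,6) → (φ(5),φ(6)) = (2,3) ∈ E(G2) ✓
  (6,7) → (φ(6),φ(7)) = (2,6) ∈ E(G2) ✓
All 12 edges of G1 map to edges of G2, and |E(G1)| = |E(G2)| = 12, so φ is a bijection on edges as well as vertices. Hence G1 ≅ G2.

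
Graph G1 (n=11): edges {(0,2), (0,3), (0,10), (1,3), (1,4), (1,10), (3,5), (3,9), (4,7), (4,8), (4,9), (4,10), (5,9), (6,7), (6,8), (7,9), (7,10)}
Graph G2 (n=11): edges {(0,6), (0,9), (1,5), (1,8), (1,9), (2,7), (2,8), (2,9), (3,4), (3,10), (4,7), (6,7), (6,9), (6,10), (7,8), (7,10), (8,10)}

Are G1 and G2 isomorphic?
Yes, isomorphic

The graphs are isomorphic.
One valid mapping φ: V(G1) → V(G2): 0→1, 1→2, 2→5, 3→9, 4→7, 5→0, 6→3, 7→10, 8→4, 9→6, 10→8

Verify φ preserves adjacency — for each edge of G1, its image is an edge of G2:
  (0,2) → (φ(0),φ(2)) = (1,5) ∈ E(G2) ✓
  (0,3) → (φ(0),φ(3)) = (1,9) ∈ E(G2) ✓
  (0,10) → (φ(0),φ(10)) = (1,8) ∈ E(G2) ✓
  (1,3) → (φ(1),φ(3)) = (2,9) ∈ E(G2) ✓
  (1,4) → (φ(1),φ(4)) = (2,7) ∈ E(G2) ✓
  (1,10) → (φ(1),φ(10)) = (2,8) ∈ E(G2) ✓
  (3,5) → (φ(3),φ(5)) = (0,9) ∈ E(G2) ✓
  (3,9) → (φ(3),φ(9)) = (6,9) ∈ E(G2) ✓
  (4,7) → (φ(4),φ(7)) = (7,10) ∈ E(G2) ✓
  (4,8) → (φ(4),φ(8)) = (4,7) ∈ E(G2) ✓
  (4,9) → (φ(4),φ(9)) = (6,7) ∈ E(G2) ✓
  (4,10) → (φ(4),φ(10)) = (7,8) ∈ E(G2) ✓
  (5,9) → (φ(5),φ(9)) = (0,6) ∈ E(G2) ✓
  (6,7) → (φ(6),φ(7)) = (3,10) ∈ E(G2) ✓
  (6,8) → (φ(6),φ(8)) = (3,4) ∈ E(G2) ✓
  (7,9) → (φ(7),φ(9)) = (6,10) ∈ E(G2) ✓
  (7,10) → (φ(7),φ(10)) = (8,10) ∈ E(G2) ✓
All 17 edges of G1 map to edges of G2, and |E(G1)| = |E(G2)| = 17, so φ is a bijection on edges as well as vertices. Hence G1 ≅ G2.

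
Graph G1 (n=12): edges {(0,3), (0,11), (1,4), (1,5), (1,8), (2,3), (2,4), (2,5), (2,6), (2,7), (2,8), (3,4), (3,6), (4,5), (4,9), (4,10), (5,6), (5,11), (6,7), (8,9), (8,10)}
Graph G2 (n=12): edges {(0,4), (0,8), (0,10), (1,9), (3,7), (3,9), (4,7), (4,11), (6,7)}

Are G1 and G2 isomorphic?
No, not isomorphic

The graphs are NOT isomorphic.

Connected components of G1: 1 component(s) with vertex sets [[0, 1, 2, 3, 4, 5, 6, 7, 8, 9, 10, 11]], sizes [12].
Connected components of G2: 3 component(s) with vertex sets [[2], [5], [0, 1, 3, 4, 6, 7, 8, 9, 10, 11]], sizes [1, 1, 10].
The number of connected components (and the multiset of component sizes) is an isomorphism invariant — an isomorphism maps each component of G1 bijectively onto a component of G2. Since G1 has 1 component(s) and G2 has 3, they cannot be isomorphic.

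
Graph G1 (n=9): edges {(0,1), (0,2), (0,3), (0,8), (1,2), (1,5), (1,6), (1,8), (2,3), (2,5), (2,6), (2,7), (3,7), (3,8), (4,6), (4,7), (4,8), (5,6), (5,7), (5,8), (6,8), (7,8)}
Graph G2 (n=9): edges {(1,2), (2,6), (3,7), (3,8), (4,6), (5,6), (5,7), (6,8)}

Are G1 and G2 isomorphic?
No, not isomorphic

The graphs are NOT isomorphic.

Connected components of G1: 1 component(s) with vertex sets [[0, 1, 2, 3, 4, 5, 6, 7, 8]], sizes [9].
Connected components of G2: 2 component(s) with vertex sets [[0], [1, 2, 3, 4, 5, 6, 7, 8]], sizes [1, 8].
The number of connected components (and the multiset of component sizes) is an isomorphism invariant — an isomorphism maps each component of G1 bijectively onto a component of G2. Since G1 has 1 component(s) and G2 has 2, they cannot be isomorphic.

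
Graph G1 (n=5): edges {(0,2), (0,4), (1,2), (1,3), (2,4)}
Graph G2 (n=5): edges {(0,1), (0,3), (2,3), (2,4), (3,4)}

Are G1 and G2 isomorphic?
Yes, isomorphic

The graphs are isomorphic.
One valid mapping φ: V(G1) → V(G2): 0→4, 1→0, 2→3, 3→1, 4→2

Verify φ preserves adjacency — for each edge of G1, its image is an edge of G2:
  (0,2) → (φ(0),φ(2)) = (3,4) ∈ E(G2) ✓
  (0,4) → (φ(0),φ(4)) = (2,4) ∈ E(G2) ✓
  (1,2) → (φ(1),φ(2)) = (0,3) ∈ E(G2) ✓
  (1,3) → (φ(1),φ(3)) = (0,1) ∈ E(G2) ✓
  (2,4) → (φ(2),φ(4)) = (2,3) ∈ E(G2) ✓
All 5 edges of G1 map to edges of G2, and |E(G1)| = |E(G2)| = 5, so φ is a bijection on edges as well as vertices. Hence G1 ≅ G2.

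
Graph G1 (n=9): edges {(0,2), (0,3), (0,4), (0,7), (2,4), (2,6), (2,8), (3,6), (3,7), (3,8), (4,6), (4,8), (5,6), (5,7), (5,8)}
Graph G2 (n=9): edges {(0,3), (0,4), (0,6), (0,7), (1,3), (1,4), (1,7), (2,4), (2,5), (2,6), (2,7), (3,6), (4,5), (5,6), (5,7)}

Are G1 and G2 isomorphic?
Yes, isomorphic

The graphs are isomorphic.
One valid mapping φ: V(G1) → V(G2): 0→6, 1→8, 2→2, 3→0, 4→5, 5→1, 6→4, 7→3, 8→7

Verify φ preserves adjacency — for each edge of G1, its image is an edge of G2:
  (0,2) → (φ(0),φ(2)) = (2,6) ∈ E(G2) ✓
  (0,3) → (φ(0),φ(3)) = (0,6) ∈ E(G2) ✓
  (0,4) → (φ(0),φ(4)) = (5,6) ∈ E(G2) ✓
  (0,7) → (φ(0),φ(7)) = (3,6) ∈ E(G2) ✓
  (2,4) → (φ(2),φ(4)) = (2,5) ∈ E(G2) ✓
  (2,6) → (φ(2),φ(6)) = (2,4) ∈ E(G2) ✓
  (2,8) → (φ(2),φ(8)) = (2,7) ∈ E(G2) ✓
  (3,6) → (φ(3),φ(6)) = (0,4) ∈ E(G2) ✓
  (3,7) → (φ(3),φ(7)) = (0,3) ∈ E(G2) ✓
  (3,8) → (φ(3),φ(8)) = (0,7) ∈ E(G2) ✓
  (4,6) → (φ(4),φ(6)) = (4,5) ∈ E(G2) ✓
  (4,8) → (φ(4),φ(8)) = (5,7) ∈ E(G2) ✓
  (5,6) → (φ(5),φ(6)) = (1,4) ∈ E(G2) ✓
  (5,7) → (φ(5),φ(7)) = (1,3) ∈ E(G2) ✓
  (5,8) → (φ(5),φ(8)) = (1,7) ∈ E(G2) ✓
All 15 edges of G1 map to edges of G2, and |E(G1)| = |E(G2)| = 15, so φ is a bijection on edges as well as vertices. Hence G1 ≅ G2.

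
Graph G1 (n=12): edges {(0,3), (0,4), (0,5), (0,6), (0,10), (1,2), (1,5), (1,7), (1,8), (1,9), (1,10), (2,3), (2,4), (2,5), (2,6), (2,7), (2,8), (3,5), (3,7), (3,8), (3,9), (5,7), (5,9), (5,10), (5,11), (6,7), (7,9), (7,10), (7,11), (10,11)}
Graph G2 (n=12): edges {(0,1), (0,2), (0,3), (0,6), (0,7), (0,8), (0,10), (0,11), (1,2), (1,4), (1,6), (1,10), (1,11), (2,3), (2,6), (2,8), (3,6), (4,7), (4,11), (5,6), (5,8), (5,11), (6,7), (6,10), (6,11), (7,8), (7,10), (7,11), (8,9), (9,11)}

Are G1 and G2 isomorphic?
Yes, isomorphic

The graphs are isomorphic.
One valid mapping φ: V(G1) → V(G2): 0→8, 1→1, 2→11, 3→7, 4→9, 5→0, 6→5, 7→6, 8→4, 9→10, 10→2, 11→3

Verify φ preserves adjacency — for each edge of G1, its image is an edge of G2:
  (0,3) → (φ(0),φ(3)) = (7,8) ∈ E(G2) ✓
  (0,4) → (φ(0),φ(4)) = (8,9) ∈ E(G2) ✓
  (0,5) → (φ(0),φ(5)) = (0,8) ∈ E(G2) ✓
  (0,6) → (φ(0),φ(6)) = (5,8) ∈ E(G2) ✓
  (0,10) → (φ(0),φ(10)) = (2,8) ∈ E(G2) ✓
  (1,2) → (φ(1),φ(2)) = (1,11) ∈ E(G2) ✓
  (1,5) → (φ(1),φ(5)) = (0,1) ∈ E(G2) ✓
  (1,7) → (φ(1),φ(7)) = (1,6) ∈ E(G2) ✓
  (1,8) → (φ(1),φ(8)) = (1,4) ∈ E(G2) ✓
  (1,9) → (φ(1),φ(9)) = (1,10) ∈ E(G2) ✓
  (1,10) → (φ(1),φ(10)) = (1,2) ∈ E(G2) ✓
  (2,3) → (φ(2),φ(3)) = (7,11) ∈ E(G2) ✓
  (2,4) → (φ(2),φ(4)) = (9,11) ∈ E(G2) ✓
  (2,5) → (φ(2),φ(5)) = (0,11) ∈ E(G2) ✓
  (2,6) → (φ(2),φ(6)) = (5,11) ∈ E(G2) ✓
  (2,7) → (φ(2),φ(7)) = (6,11) ∈ E(G2) ✓
  (2,8) → (φ(2),φ(8)) = (4,11) ∈ E(G2) ✓
  (3,5) → (φ(3),φ(5)) = (0,7) ∈ E(G2) ✓
  (3,7) → (φ(3),φ(7)) = (6,7) ∈ E(G2) ✓
  (3,8) → (φ(3),φ(8)) = (4,7) ∈ E(G2) ✓
  (3,9) → (φ(3),φ(9)) = (7,10) ∈ E(G2) ✓
  (5,7) → (φ(5),φ(7)) = (0,6) ∈ E(G2) ✓
  (5,9) → (φ(5),φ(9)) = (0,10) ∈ E(G2) ✓
  (5,10) → (φ(5),φ(10)) = (0,2) ∈ E(G2) ✓
  (5,11) → (φ(5),φ(11)) = (0,3) ∈ E(G2) ✓
  (6,7) → (φ(6),φ(7)) = (5,6) ∈ E(G2) ✓
  (7,9) → (φ(7),φ(9)) = (6,10) ∈ E(G2) ✓
  (7,10) → (φ(7),φ(10)) = (2,6) ∈ E(G2) ✓
  (7,11) → (φ(7),φ(11)) = (3,6) ∈ E(G2) ✓
  (10,11) → (φ(10),φ(11)) = (2,3) ∈ E(G2) ✓
All 30 edges of G1 map to edges of G2, and |E(G1)| = |E(G2)| = 30, so φ is a bijection on edges as well as vertices. Hence G1 ≅ G2.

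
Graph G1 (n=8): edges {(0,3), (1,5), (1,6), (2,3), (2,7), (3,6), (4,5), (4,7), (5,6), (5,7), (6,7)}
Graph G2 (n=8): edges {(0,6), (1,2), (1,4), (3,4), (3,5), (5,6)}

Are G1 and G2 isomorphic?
No, not isomorphic

The graphs are NOT isomorphic.

Connected components of G1: 1 component(s) with vertex sets [[0, 1, 2, 3, 4, 5, 6, 7]], sizes [8].
Connected components of G2: 2 component(s) with vertex sets [[7], [0, 1, 2, 3, 4, 5, 6]], sizes [1, 7].
The number of connected components (and the multiset of component sizes) is an isomorphism invariant — an isomorphism maps each component of G1 bijectively onto a component of G2. Since G1 has 1 component(s) and G2 has 2, they cannot be isomorphic.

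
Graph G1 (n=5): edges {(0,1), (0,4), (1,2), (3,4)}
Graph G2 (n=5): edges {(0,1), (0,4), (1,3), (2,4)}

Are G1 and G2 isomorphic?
Yes, isomorphic

The graphs are isomorphic.
One valid mapping φ: V(G1) → V(G2): 0→0, 1→1, 2→3, 3→2, 4→4

Verify φ preserves adjacency — for each edge of G1, its image is an edge of G2:
  (0,1) → (φ(0),φ(1)) = (0,1) ∈ E(G2) ✓
  (0,4) → (φ(0),φ(4)) = (0,4) ∈ E(G2) ✓
  (1,2) → (φ(1),φ(2)) = (1,3) ∈ E(G2) ✓
  (3,4) → (φ(3),φ(4)) = (2,4) ∈ E(G2) ✓
All 4 edges of G1 map to edges of G2, and |E(G1)| = |E(G2)| = 4, so φ is a bijection on edges as well as vertices. Hence G1 ≅ G2.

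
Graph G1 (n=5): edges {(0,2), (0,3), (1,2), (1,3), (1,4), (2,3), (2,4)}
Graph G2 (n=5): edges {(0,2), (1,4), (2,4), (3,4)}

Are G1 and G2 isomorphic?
No, not isomorphic

The graphs are NOT isomorphic.

Degrees in G1: deg(0)=2, deg(1)=3, deg(2)=4, deg(3)=3, deg(4)=2.
Sorted degree sequence of G1: [4, 3, 3, 2, 2].
Degrees in G2: deg(0)=1, deg(1)=1, deg(2)=2, deg(3)=1, deg(4)=3.
Sorted degree sequence of G2: [3, 2, 1, 1, 1].
The (sorted) degree sequence is an isomorphism invariant, so since G1 and G2 have different degree sequences they cannot be isomorphic.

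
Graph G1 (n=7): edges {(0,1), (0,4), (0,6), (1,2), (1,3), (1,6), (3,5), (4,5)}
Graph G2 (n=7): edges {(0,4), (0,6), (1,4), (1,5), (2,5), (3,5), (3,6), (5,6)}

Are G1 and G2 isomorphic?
Yes, isomorphic

The graphs are isomorphic.
One valid mapping φ: V(G1) → V(G2): 0→6, 1→5, 2→2, 3→1, 4→0, 5→4, 6→3

Verify φ preserves adjacency — for each edge of G1, its image is an edge of G2:
  (0,1) → (φ(0),φ(1)) = (5,6) ∈ E(G2) ✓
  (0,4) → (φ(0),φ(4)) = (0,6) ∈ E(G2) ✓
  (0,6) → (φ(0),φ(6)) = (3,6) ∈ E(G2) ✓
  (1,2) → (φ(1),φ(2)) = (2,5) ∈ E(G2) ✓
  (1,3) → (φ(1),φ(3)) = (1,5) ∈ E(G2) ✓
  (1,6) → (φ(1),φ(6)) = (3,5) ∈ E(G2) ✓
  (3,5) → (φ(3),φ(5)) = (1,4) ∈ E(G2) ✓
  (4,5) → (φ(4),φ(5)) = (0,4) ∈ E(G2) ✓
All 8 edges of G1 map to edges of G2, and |E(G1)| = |E(G2)| = 8, so φ is a bijection on edges as well as vertices. Hence G1 ≅ G2.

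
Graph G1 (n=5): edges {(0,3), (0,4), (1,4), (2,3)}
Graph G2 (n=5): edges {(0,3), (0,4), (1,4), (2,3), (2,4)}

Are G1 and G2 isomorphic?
No, not isomorphic

The graphs are NOT isomorphic.

Counting edges: G1 has 4 edge(s); G2 has 5 edge(s).
Edge count is an isomorphism invariant (a bijection on vertices induces a bijection on edges), so differing edge counts rule out isomorphism.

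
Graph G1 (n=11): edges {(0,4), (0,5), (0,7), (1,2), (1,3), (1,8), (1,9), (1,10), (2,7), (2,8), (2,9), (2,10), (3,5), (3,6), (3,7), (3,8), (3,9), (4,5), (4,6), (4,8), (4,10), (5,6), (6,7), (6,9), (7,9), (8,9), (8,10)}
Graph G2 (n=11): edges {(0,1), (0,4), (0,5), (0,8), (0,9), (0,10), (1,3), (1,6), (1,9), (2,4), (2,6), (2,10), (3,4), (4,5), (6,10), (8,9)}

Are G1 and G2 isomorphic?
No, not isomorphic

The graphs are NOT isomorphic.

Connected components of G1: 1 component(s) with vertex sets [[0, 1, 2, 3, 4, 5, 6, 7, 8, 9, 10]], sizes [11].
Connected components of G2: 2 component(s) with vertex sets [[7], [0, 1, 2, 3, 4, 5, 6, 8, 9, 10]], sizes [1, 10].
The number of connected components (and the multiset of component sizes) is an isomorphism invariant — an isomorphism maps each component of G1 bijectively onto a component of G2. Since G1 has 1 component(s) and G2 has 2, they cannot be isomorphic.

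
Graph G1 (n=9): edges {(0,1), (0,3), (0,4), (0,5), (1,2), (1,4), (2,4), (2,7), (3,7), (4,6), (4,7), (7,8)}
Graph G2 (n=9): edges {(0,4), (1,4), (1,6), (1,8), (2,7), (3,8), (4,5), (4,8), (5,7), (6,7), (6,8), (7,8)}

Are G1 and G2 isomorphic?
Yes, isomorphic

The graphs are isomorphic.
One valid mapping φ: V(G1) → V(G2): 0→7, 1→6, 2→1, 3→5, 4→8, 5→2, 6→3, 7→4, 8→0

Verify φ preserves adjacency — for each edge of G1, its image is an edge of G2:
  (0,1) → (φ(0),φ(1)) = (6,7) ∈ E(G2) ✓
  (0,3) → (φ(0),φ(3)) = (5,7) ∈ E(G2) ✓
  (0,4) → (φ(0),φ(4)) = (7,8) ∈ E(G2) ✓
  (0,5) → (φ(0),φ(5)) = (2,7) ∈ E(G2) ✓
  (1,2) → (φ(1),φ(2)) = (1,6) ∈ E(G2) ✓
  (1,4) → (φ(1),φ(4)) = (6,8) ∈ E(G2) ✓
  (2,4) → (φ(2),φ(4)) = (1,8) ∈ E(G2) ✓
  (2,7) → (φ(2),φ(7)) = (1,4) ∈ E(G2) ✓
  (3,7) → (φ(3),φ(7)) = (4,5) ∈ E(G2) ✓
  (4,6) → (φ(4),φ(6)) = (3,8) ∈ E(G2) ✓
  (4,7) → (φ(4),φ(7)) = (4,8) ∈ E(G2) ✓
  (7,8) → (φ(7),φ(8)) = (0,4) ∈ E(G2) ✓
All 12 edges of G1 map to edges of G2, and |E(G1)| = |E(G2)| = 12, so φ is a bijection on edges as well as vertices. Hence G1 ≅ G2.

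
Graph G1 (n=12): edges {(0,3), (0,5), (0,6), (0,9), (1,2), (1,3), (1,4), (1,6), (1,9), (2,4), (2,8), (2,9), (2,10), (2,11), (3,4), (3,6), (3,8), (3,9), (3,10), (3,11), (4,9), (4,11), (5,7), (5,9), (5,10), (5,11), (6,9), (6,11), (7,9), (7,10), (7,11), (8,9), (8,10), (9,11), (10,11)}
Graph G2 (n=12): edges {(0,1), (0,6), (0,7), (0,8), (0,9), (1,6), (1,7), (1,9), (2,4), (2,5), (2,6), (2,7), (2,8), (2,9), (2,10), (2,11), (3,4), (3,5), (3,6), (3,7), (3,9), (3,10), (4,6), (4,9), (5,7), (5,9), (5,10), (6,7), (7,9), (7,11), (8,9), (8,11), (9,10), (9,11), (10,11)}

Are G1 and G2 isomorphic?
Yes, isomorphic

The graphs are isomorphic.
One valid mapping φ: V(G1) → V(G2): 0→8, 1→10, 2→3, 3→2, 4→5, 5→0, 6→11, 7→1, 8→4, 9→9, 10→6, 11→7

Verify φ preserves adjacency — for each edge of G1, its image is an edge of G2:
  (0,3) → (φ(0),φ(3)) = (2,8) ∈ E(G2) ✓
  (0,5) → (φ(0),φ(5)) = (0,8) ∈ E(G2) ✓
  (0,6) → (φ(0),φ(6)) = (8,11) ∈ E(G2) ✓
  (0,9) → (φ(0),φ(9)) = (8,9) ∈ E(G2) ✓
  (1,2) → (φ(1),φ(2)) = (3,10) ∈ E(G2) ✓
  (1,3) → (φ(1),φ(3)) = (2,10) ∈ E(G2) ✓
  (1,4) → (φ(1),φ(4)) = (5,10) ∈ E(G2) ✓
  (1,6) → (φ(1),φ(6)) = (10,11) ∈ E(G2) ✓
  (1,9) → (φ(1),φ(9)) = (9,10) ∈ E(G2) ✓
  (2,4) → (φ(2),φ(4)) = (3,5) ∈ E(G2) ✓
  (2,8) → (φ(2),φ(8)) = (3,4) ∈ E(G2) ✓
  (2,9) → (φ(2),φ(9)) = (3,9) ∈ E(G2) ✓
  (2,10) → (φ(2),φ(10)) = (3,6) ∈ E(G2) ✓
  (2,11) → (φ(2),φ(11)) = (3,7) ∈ E(G2) ✓
  (3,4) → (φ(3),φ(4)) = (2,5) ∈ E(G2) ✓
  (3,6) → (φ(3),φ(6)) = (2,11) ∈ E(G2) ✓
  (3,8) → (φ(3),φ(8)) = (2,4) ∈ E(G2) ✓
  (3,9) → (φ(3),φ(9)) = (2,9) ∈ E(G2) ✓
  (3,10) → (φ(3),φ(10)) = (2,6) ∈ E(G2) ✓
  (3,11) → (φ(3),φ(11)) = (2,7) ∈ E(G2) ✓
  (4,9) → (φ(4),φ(9)) = (5,9) ∈ E(G2) ✓
  (4,11) → (φ(4),φ(11)) = (5,7) ∈ E(G2) ✓
  (5,7) → (φ(5),φ(7)) = (0,1) ∈ E(G2) ✓
  (5,9) → (φ(5),φ(9)) = (0,9) ∈ E(G2) ✓
  (5,10) → (φ(5),φ(10)) = (0,6) ∈ E(G2) ✓
  (5,11) → (φ(5),φ(11)) = (0,7) ∈ E(G2) ✓
  (6,9) → (φ(6),φ(9)) = (9,11) ∈ E(G2) ✓
  (6,11) → (φ(6),φ(11)) = (7,11) ∈ E(G2) ✓
  (7,9) → (φ(7),φ(9)) = (1,9) ∈ E(G2) ✓
  (7,10) → (φ(7),φ(10)) = (1,6) ∈ E(G2) ✓
  (7,11) → (φ(7),φ(11)) = (1,7) ∈ E(G2) ✓
  (8,9) → (φ(8),φ(9)) = (4,9) ∈ E(G2) ✓
  (8,10) → (φ(8),φ(10)) = (4,6) ∈ E(G2) ✓
  (9,11) → (φ(9),φ(11)) = (7,9) ∈ E(G2) ✓
  (10,11) → (φ(10),φ(11)) = (6,7) ∈ E(G2) ✓
All 35 edges of G1 map to edges of G2, and |E(G1)| = |E(G2)| = 35, so φ is a bijection on edges as well as vertices. Hence G1 ≅ G2.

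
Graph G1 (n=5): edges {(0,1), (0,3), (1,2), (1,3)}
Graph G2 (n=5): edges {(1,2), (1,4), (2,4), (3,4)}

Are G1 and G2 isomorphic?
Yes, isomorphic

The graphs are isomorphic.
One valid mapping φ: V(G1) → V(G2): 0→2, 1→4, 2→3, 3→1, 4→0

Verify φ preserves adjacency — for each edge of G1, its image is an edge of G2:
  (0,1) → (φ(0),φ(1)) = (2,4) ∈ E(G2) ✓
  (0,3) → (φ(0),φ(3)) = (1,2) ∈ E(G2) ✓
  (1,2) → (φ(1),φ(2)) = (3,4) ∈ E(G2) ✓
  (1,3) → (φ(1),φ(3)) = (1,4) ∈ E(G2) ✓
All 4 edges of G1 map to edges of G2, and |E(G1)| = |E(G2)| = 4, so φ is a bijection on edges as well as vertices. Hence G1 ≅ G2.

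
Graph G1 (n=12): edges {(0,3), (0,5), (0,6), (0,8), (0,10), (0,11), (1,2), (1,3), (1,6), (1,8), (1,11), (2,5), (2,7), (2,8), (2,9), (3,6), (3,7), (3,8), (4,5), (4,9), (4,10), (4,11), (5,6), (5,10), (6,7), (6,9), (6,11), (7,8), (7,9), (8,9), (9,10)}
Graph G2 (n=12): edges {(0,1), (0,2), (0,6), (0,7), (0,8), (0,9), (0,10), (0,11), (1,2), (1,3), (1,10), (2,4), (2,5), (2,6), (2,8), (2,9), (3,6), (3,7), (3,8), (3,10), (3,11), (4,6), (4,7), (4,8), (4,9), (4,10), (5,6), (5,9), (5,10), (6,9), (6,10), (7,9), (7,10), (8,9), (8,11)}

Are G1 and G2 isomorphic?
No, not isomorphic

The graphs are NOT isomorphic.

Degrees in G1: deg(0)=6, deg(1)=5, deg(2)=5, deg(3)=5, deg(4)=4, deg(5)=5, deg(6)=7, deg(7)=5, deg(8)=6, deg(9)=6, deg(10)=4, deg(11)=4.
Sorted degree sequence of G1: [7, 6, 6, 6, 5, 5, 5, 5, 5, 4, 4, 4].
Degrees in G2: deg(0)=8, deg(1)=4, deg(2)=7, deg(3)=6, deg(4)=6, deg(5)=4, deg(6)=7, deg(7)=5, deg(8)=6, deg(9)=7, deg(10)=7, deg(11)=3.
Sorted degree sequence of G2: [8, 7, 7, 7, 7, 6, 6, 6, 5, 4, 4, 3].
The (sorted) degree sequence is an isomorphism invariant, so since G1 and G2 have different degree sequences they cannot be isomorphic.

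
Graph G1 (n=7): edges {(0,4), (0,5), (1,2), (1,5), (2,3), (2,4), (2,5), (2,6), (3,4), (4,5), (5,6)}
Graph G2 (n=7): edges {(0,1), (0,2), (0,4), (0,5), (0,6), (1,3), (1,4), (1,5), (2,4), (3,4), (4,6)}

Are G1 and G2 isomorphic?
Yes, isomorphic

The graphs are isomorphic.
One valid mapping φ: V(G1) → V(G2): 0→5, 1→2, 2→4, 3→3, 4→1, 5→0, 6→6

Verify φ preserves adjacency — for each edge of G1, its image is an edge of G2:
  (0,4) → (φ(0),φ(4)) = (1,5) ∈ E(G2) ✓
  (0,5) → (φ(0),φ(5)) = (0,5) ∈ E(G2) ✓
  (1,2) → (φ(1),φ(2)) = (2,4) ∈ E(G2) ✓
  (1,5) → (φ(1),φ(5)) = (0,2) ∈ E(G2) ✓
  (2,3) → (φ(2),φ(3)) = (3,4) ∈ E(G2) ✓
  (2,4) → (φ(2),φ(4)) = (1,4) ∈ E(G2) ✓
  (2,5) → (φ(2),φ(5)) = (0,4) ∈ E(G2) ✓
  (2,6) → (φ(2),φ(6)) = (4,6) ∈ E(G2) ✓
  (3,4) → (φ(3),φ(4)) = (1,3) ∈ E(G2) ✓
  (4,5) → (φ(4),φ(5)) = (0,1) ∈ E(G2) ✓
  (5,6) → (φ(5),φ(6)) = (0,6) ∈ E(G2) ✓
All 11 edges of G1 map to edges of G2, and |E(G1)| = |E(G2)| = 11, so φ is a bijection on edges as well as vertices. Hence G1 ≅ G2.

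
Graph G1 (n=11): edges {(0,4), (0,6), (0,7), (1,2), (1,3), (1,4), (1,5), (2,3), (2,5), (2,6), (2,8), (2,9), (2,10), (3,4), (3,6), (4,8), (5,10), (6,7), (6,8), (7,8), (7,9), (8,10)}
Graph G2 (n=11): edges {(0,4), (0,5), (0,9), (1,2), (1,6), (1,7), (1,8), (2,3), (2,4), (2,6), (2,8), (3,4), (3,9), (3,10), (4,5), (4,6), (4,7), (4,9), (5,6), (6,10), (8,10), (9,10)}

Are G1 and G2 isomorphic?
Yes, isomorphic

The graphs are isomorphic.
One valid mapping φ: V(G1) → V(G2): 0→8, 1→9, 2→4, 3→3, 4→10, 5→0, 6→2, 7→1, 8→6, 9→7, 10→5

Verify φ preserves adjacency — for each edge of G1, its image is an edge of G2:
  (0,4) → (φ(0),φ(4)) = (8,10) ∈ E(G2) ✓
  (0,6) → (φ(0),φ(6)) = (2,8) ∈ E(G2) ✓
  (0,7) → (φ(0),φ(7)) = (1,8) ∈ E(G2) ✓
  (1,2) → (φ(1),φ(2)) = (4,9) ∈ E(G2) ✓
  (1,3) → (φ(1),φ(3)) = (3,9) ∈ E(G2) ✓
  (1,4) → (φ(1),φ(4)) = (9,10) ∈ E(G2) ✓
  (1,5) → (φ(1),φ(5)) = (0,9) ∈ E(G2) ✓
  (2,3) → (φ(2),φ(3)) = (3,4) ∈ E(G2) ✓
  (2,5) → (φ(2),φ(5)) = (0,4) ∈ E(G2) ✓
  (2,6) → (φ(2),φ(6)) = (2,4) ∈ E(G2) ✓
  (2,8) → (φ(2),φ(8)) = (4,6) ∈ E(G2) ✓
  (2,9) → (φ(2),φ(9)) = (4,7) ∈ E(G2) ✓
  (2,10) → (φ(2),φ(10)) = (4,5) ∈ E(G2) ✓
  (3,4) → (φ(3),φ(4)) = (3,10) ∈ E(G2) ✓
  (3,6) → (φ(3),φ(6)) = (2,3) ∈ E(G2) ✓
  (4,8) → (φ(4),φ(8)) = (6,10) ∈ E(G2) ✓
  (5,10) → (φ(5),φ(10)) = (0,5) ∈ E(G2) ✓
  (6,7) → (φ(6),φ(7)) = (1,2) ∈ E(G2) ✓
  (6,8) → (φ(6),φ(8)) = (2,6) ∈ E(G2) ✓
  (7,8) → (φ(7),φ(8)) = (1,6) ∈ E(G2) ✓
  (7,9) → (φ(7),φ(9)) = (1,7) ∈ E(G2) ✓
  (8,10) → (φ(8),φ(10)) = (5,6) ∈ E(G2) ✓
All 22 edges of G1 map to edges of G2, and |E(G1)| = |E(G2)| = 22, so φ is a bijection on edges as well as vertices. Hence G1 ≅ G2.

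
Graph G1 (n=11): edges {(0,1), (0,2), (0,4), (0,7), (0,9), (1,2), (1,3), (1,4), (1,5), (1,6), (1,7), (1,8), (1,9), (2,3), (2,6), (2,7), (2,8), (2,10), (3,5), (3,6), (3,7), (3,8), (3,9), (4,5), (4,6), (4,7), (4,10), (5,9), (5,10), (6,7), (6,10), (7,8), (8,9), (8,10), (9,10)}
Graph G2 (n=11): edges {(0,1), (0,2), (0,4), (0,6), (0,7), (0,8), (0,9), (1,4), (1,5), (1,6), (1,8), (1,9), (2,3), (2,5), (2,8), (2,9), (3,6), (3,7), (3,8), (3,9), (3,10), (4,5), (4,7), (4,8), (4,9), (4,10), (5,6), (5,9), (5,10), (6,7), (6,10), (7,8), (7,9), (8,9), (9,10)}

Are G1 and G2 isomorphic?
Yes, isomorphic

The graphs are isomorphic.
One valid mapping φ: V(G1) → V(G2): 0→2, 1→9, 2→0, 3→4, 4→3, 5→10, 6→7, 7→8, 8→1, 9→5, 10→6

Verify φ preserves adjacency — for each edge of G1, its image is an edge of G2:
  (0,1) → (φ(0),φ(1)) = (2,9) ∈ E(G2) ✓
  (0,2) → (φ(0),φ(2)) = (0,2) ∈ E(G2) ✓
  (0,4) → (φ(0),φ(4)) = (2,3) ∈ E(G2) ✓
  (0,7) → (φ(0),φ(7)) = (2,8) ∈ E(G2) ✓
  (0,9) → (φ(0),φ(9)) = (2,5) ∈ E(G2) ✓
  (1,2) → (φ(1),φ(2)) = (0,9) ∈ E(G2) ✓
  (1,3) → (φ(1),φ(3)) = (4,9) ∈ E(G2) ✓
  (1,4) → (φ(1),φ(4)) = (3,9) ∈ E(G2) ✓
  (1,5) → (φ(1),φ(5)) = (9,10) ∈ E(G2) ✓
  (1,6) → (φ(1),φ(6)) = (7,9) ∈ E(G2) ✓
  (1,7) → (φ(1),φ(7)) = (8,9) ∈ E(G2) ✓
  (1,8) → (φ(1),φ(8)) = (1,9) ∈ E(G2) ✓
  (1,9) → (φ(1),φ(9)) = (5,9) ∈ E(G2) ✓
  (2,3) → (φ(2),φ(3)) = (0,4) ∈ E(G2) ✓
  (2,6) → (φ(2),φ(6)) = (0,7) ∈ E(G2) ✓
  (2,7) → (φ(2),φ(7)) = (0,8) ∈ E(G2) ✓
  (2,8) → (φ(2),φ(8)) = (0,1) ∈ E(G2) ✓
  (2,10) → (φ(2),φ(10)) = (0,6) ∈ E(G2) ✓
  (3,5) → (φ(3),φ(5)) = (4,10) ∈ E(G2) ✓
  (3,6) → (φ(3),φ(6)) = (4,7) ∈ E(G2) ✓
  (3,7) → (φ(3),φ(7)) = (4,8) ∈ E(G2) ✓
  (3,8) → (φ(3),φ(8)) = (1,4) ∈ E(G2) ✓
  (3,9) → (φ(3),φ(9)) = (4,5) ∈ E(G2) ✓
  (4,5) → (φ(4),φ(5)) = (3,10) ∈ E(G2) ✓
  (4,6) → (φ(4),φ(6)) = (3,7) ∈ E(G2) ✓
  (4,7) → (φ(4),φ(7)) = (3,8) ∈ E(G2) ✓
  (4,10) → (φ(4),φ(10)) = (3,6) ∈ E(G2) ✓
  (5,9) → (φ(5),φ(9)) = (5,10) ∈ E(G2) ✓
  (5,10) → (φ(5),φ(10)) = (6,10) ∈ E(G2) ✓
  (6,7) → (φ(6),φ(7)) = (7,8) ∈ E(G2) ✓
  (6,10) → (φ(6),φ(10)) = (6,7) ∈ E(G2) ✓
  (7,8) → (φ(7),φ(8)) = (1,8) ∈ E(G2) ✓
  (8,9) → (φ(8),φ(9)) = (1,5) ∈ E(G2) ✓
  (8,10) → (φ(8),φ(10)) = (1,6) ∈ E(G2) ✓
  (9,10) → (φ(9),φ(10)) = (5,6) ∈ E(G2) ✓
All 35 edges of G1 map to edges of G2, and |E(G1)| = |E(G2)| = 35, so φ is a bijection on edges as well as vertices. Hence G1 ≅ G2.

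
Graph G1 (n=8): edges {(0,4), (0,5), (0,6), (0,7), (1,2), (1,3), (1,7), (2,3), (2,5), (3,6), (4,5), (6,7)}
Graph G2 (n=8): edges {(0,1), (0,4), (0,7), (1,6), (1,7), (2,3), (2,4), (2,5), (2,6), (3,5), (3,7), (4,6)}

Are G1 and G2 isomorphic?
Yes, isomorphic

The graphs are isomorphic.
One valid mapping φ: V(G1) → V(G2): 0→2, 1→1, 2→7, 3→0, 4→5, 5→3, 6→4, 7→6

Verify φ preserves adjacency — for each edge of G1, its image is an edge of G2:
  (0,4) → (φ(0),φ(4)) = (2,5) ∈ E(G2) ✓
  (0,5) → (φ(0),φ(5)) = (2,3) ∈ E(G2) ✓
  (0,6) → (φ(0),φ(6)) = (2,4) ∈ E(G2) ✓
  (0,7) → (φ(0),φ(7)) = (2,6) ∈ E(G2) ✓
  (1,2) → (φ(1),φ(2)) = (1,7) ∈ E(G2) ✓
  (1,3) → (φ(1),φ(3)) = (0,1) ∈ E(G2) ✓
  (1,7) → (φ(1),φ(7)) = (1,6) ∈ E(G2) ✓
  (2,3) → (φ(2),φ(3)) = (0,7) ∈ E(G2) ✓
  (2,5) → (φ(2),φ(5)) = (3,7) ∈ E(G2) ✓
  (3,6) → (φ(3),φ(6)) = (0,4) ∈ E(G2) ✓
  (4,5) → (φ(4),φ(5)) = (3,5) ∈ E(G2) ✓
  (6,7) → (φ(6),φ(7)) = (4,6) ∈ E(G2) ✓
All 12 edges of G1 map to edges of G2, and |E(G1)| = |E(G2)| = 12, so φ is a bijection on edges as well as vertices. Hence G1 ≅ G2.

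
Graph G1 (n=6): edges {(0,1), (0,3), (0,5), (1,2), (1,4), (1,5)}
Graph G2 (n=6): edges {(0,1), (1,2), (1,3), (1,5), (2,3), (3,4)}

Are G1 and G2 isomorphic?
Yes, isomorphic

The graphs are isomorphic.
One valid mapping φ: V(G1) → V(G2): 0→3, 1→1, 2→0, 3→4, 4→5, 5→2

Verify φ preserves adjacency — for each edge of G1, its image is an edge of G2:
  (0,1) → (φ(0),φ(1)) = (1,3) ∈ E(G2) ✓
  (0,3) → (φ(0),φ(3)) = (3,4) ∈ E(G2) ✓
  (0,5) → (φ(0),φ(5)) = (2,3) ∈ E(G2) ✓
  (1,2) → (φ(1),φ(2)) = (0,1) ∈ E(G2) ✓
  (1,4) → (φ(1),φ(4)) = (1,5) ∈ E(G2) ✓
  (1,5) → (φ(1),φ(5)) = (1,2) ∈ E(G2) ✓
All 6 edges of G1 map to edges of G2, and |E(G1)| = |E(G2)| = 6, so φ is a bijection on edges as well as vertices. Hence G1 ≅ G2.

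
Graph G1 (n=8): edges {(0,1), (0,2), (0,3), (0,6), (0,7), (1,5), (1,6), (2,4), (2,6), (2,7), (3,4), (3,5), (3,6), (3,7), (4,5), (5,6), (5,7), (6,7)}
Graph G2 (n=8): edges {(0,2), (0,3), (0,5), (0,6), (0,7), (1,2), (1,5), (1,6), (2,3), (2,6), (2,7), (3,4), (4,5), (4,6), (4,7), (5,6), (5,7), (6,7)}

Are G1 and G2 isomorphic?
Yes, isomorphic

The graphs are isomorphic.
One valid mapping φ: V(G1) → V(G2): 0→5, 1→1, 2→4, 3→0, 4→3, 5→2, 6→6, 7→7

Verify φ preserves adjacency — for each edge of G1, its image is an edge of G2:
  (0,1) → (φ(0),φ(1)) = (1,5) ∈ E(G2) ✓
  (0,2) → (φ(0),φ(2)) = (4,5) ∈ E(G2) ✓
  (0,3) → (φ(0),φ(3)) = (0,5) ∈ E(G2) ✓
  (0,6) → (φ(0),φ(6)) = (5,6) ∈ E(G2) ✓
  (0,7) → (φ(0),φ(7)) = (5,7) ∈ E(G2) ✓
  (1,5) → (φ(1),φ(5)) = (1,2) ∈ E(G2) ✓
  (1,6) → (φ(1),φ(6)) = (1,6) ∈ E(G2) ✓
  (2,4) → (φ(2),φ(4)) = (3,4) ∈ E(G2) ✓
  (2,6) → (φ(2),φ(6)) = (4,6) ∈ E(G2) ✓
  (2,7) → (φ(2),φ(7)) = (4,7) ∈ E(G2) ✓
  (3,4) → (φ(3),φ(4)) = (0,3) ∈ E(G2) ✓
  (3,5) → (φ(3),φ(5)) = (0,2) ∈ E(G2) ✓
  (3,6) → (φ(3),φ(6)) = (0,6) ∈ E(G2) ✓
  (3,7) → (φ(3),φ(7)) = (0,7) ∈ E(G2) ✓
  (4,5) → (φ(4),φ(5)) = (2,3) ∈ E(G2) ✓
  (5,6) → (φ(5),φ(6)) = (2,6) ∈ E(G2) ✓
  (5,7) → (φ(5),φ(7)) = (2,7) ∈ E(G2) ✓
  (6,7) → (φ(6),φ(7)) = (6,7) ∈ E(G2) ✓
All 18 edges of G1 map to edges of G2, and |E(G1)| = |E(G2)| = 18, so φ is a bijection on edges as well as vertices. Hence G1 ≅ G2.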